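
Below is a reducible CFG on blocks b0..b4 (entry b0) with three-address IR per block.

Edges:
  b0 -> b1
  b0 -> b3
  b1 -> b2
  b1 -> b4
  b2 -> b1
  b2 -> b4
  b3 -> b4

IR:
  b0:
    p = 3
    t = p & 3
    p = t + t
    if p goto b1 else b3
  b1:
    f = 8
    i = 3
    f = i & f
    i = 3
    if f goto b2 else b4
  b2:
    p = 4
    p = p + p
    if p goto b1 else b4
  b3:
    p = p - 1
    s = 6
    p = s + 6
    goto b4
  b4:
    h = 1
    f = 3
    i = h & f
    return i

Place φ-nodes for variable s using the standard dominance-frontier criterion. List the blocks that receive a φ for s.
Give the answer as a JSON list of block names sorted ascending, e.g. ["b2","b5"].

idom tree: b1←b0 b2←b1 b3←b0 b4←b0
Join-block Dom:
  b1: preds {b0,b2}: {b0} ∩ {b0,b1,b2} = {b0}; idom=b0
  b4: preds {b1,b2,b3}: {b0,b1} ∩ {b0,b1,b2} ∩ {b0,b3} = {b0}; idom=b0

Frontier:
  join b1 pred b0: · stop@b0
  join b1 pred b2: b2→b1 stop@b0
  join b4 pred b1: b1 stop@b0
  join b4 pred b2: b2→b1 stop@b0
  join b4 pred b3: b3 stop@b0
  DF(b0)=∅
  DF(b1)={b1,b4}
  DF(b2)={b1,b4}
  DF(b3)={b4}
  DF(b4)=∅

φ for s: defs {b3}
  DF⁺ = {b4}

Answer: ["b4"]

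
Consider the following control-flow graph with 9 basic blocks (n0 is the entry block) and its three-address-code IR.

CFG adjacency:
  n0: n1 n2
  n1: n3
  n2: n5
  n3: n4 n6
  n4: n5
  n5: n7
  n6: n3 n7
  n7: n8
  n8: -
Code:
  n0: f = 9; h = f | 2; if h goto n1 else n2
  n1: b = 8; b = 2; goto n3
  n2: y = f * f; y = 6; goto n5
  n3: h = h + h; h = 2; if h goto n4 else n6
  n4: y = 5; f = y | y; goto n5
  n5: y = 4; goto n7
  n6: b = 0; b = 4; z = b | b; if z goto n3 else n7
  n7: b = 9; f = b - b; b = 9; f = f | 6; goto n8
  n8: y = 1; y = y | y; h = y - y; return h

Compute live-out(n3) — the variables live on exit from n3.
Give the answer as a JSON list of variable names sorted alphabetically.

Block summaries:
  n0 def {f,h} use ∅
  n1 def {b} use ∅
  n2 def {y} use {f}
  n3 def {h} use {h}
  n4 def {f,y} use ∅
  n5 def {y} use ∅
  n6 def {b,z} use ∅
  n7 def {b,f} use ∅
  n8 def {h,y} use ∅

Backward fixpoint:
  live n0: ∅→{f,h}
  live n1: {h}→{h}
  live n2: {f}→∅
  live n3: {h}→{h}
  live n4: ∅→∅
  live n5: ∅→∅
  live n6: {h}→{h}
  live n7: ∅→∅
  live n8: ∅→∅

live-out(n3) = ["h"]

Answer: ["h"]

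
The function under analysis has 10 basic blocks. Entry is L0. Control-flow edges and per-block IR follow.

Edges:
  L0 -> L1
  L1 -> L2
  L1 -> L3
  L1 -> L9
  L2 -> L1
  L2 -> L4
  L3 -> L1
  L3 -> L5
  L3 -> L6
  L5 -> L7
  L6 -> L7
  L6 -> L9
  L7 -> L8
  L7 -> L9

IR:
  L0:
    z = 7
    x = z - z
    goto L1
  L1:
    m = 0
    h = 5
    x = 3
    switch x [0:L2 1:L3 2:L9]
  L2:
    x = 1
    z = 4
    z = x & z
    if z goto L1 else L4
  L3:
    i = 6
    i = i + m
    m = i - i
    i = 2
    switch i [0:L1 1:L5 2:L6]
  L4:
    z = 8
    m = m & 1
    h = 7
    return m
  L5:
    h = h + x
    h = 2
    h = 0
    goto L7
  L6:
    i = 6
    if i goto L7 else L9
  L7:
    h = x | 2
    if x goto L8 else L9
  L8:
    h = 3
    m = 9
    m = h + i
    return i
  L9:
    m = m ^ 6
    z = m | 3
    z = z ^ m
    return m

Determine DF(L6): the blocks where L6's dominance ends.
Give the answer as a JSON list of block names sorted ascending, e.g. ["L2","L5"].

idom tree: L1←L0 L2←L1 L3←L1 L4←L2 L5←L3 L6←L3 L7←L3 L8←L7 L9←L1
Join-block Dom:
  L1: preds {L0,L2,L3}: {L0} ∩ {L0,L1,L2} ∩ {L0,L1,L3} = {L0}; idom=L0
  L7: preds {L5,L6}: {L0,L1,L3,L5} ∩ {L0,L1,L3,L6} = {L0,L1,L3}; idom=L3
  L9: preds {L1,L6,L7}: {L0,L1} ∩ {L0,L1,L3,L6} ∩ {L0,L1,L3,L7} = {L0,L1}; idom=L1

DF derivation:
  join L1 pred L0: · stop@L0
  join L1 pred L2: L2→L1 stop@L0
  join L1 pred L3: L3→L1 stop@L0
  join L7 pred L5: L5 stop@L3
  join L7 pred L6: L6 stop@L3
  join L9 pred L1: · stop@L1
  join L9 pred L6: L6→L3 stop@L1
  join L9 pred L7: L7→L3 stop@L1
  DF(L0)=∅
  DF(L1)={L1}
  DF(L2)={L1}
  DF(L3)={L1,L9}
  DF(L4)=∅
  DF(L5)={L7}
  DF(L6)={L7,L9}
  DF(L7)={L9}
  DF(L8)=∅
  DF(L9)=∅

DF(L6) = ["L7", "L9"]

Answer: ["L7", "L9"]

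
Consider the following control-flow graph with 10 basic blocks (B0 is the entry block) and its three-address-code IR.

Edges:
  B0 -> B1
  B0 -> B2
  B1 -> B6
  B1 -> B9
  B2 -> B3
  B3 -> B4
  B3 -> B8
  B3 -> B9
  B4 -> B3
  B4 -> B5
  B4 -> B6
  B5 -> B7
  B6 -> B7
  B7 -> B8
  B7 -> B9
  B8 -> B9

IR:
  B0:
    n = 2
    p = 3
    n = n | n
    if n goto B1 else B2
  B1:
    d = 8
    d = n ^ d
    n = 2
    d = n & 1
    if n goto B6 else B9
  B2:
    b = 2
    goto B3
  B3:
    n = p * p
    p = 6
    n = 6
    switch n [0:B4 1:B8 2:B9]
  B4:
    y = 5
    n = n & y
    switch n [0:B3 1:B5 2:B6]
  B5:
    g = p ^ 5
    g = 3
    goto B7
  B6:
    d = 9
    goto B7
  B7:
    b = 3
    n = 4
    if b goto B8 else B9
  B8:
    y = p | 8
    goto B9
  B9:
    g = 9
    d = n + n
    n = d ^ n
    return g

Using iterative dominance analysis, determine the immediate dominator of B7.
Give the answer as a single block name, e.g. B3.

idom tree: B1←B0 B2←B0 B3←B2 B4←B3 B5←B4 B6←B0 B7←B0 B8←B0 B9←B0
Dom∩ at merges:
  B3: preds {B2,B4}: {B0,B2} ∩ {B0,B2,B3,B4} = {B0,B2}; idom=B2
  B6: preds {B1,B4}: {B0,B1} ∩ {B0,B2,B3,B4} = {B0}; idom=B0
  B7: preds {B5,B6}: {B0,B2,B3,B4,B5} ∩ {B0,B6} = {B0}; idom=B0
  B8: preds {B3,B7}: {B0,B2,B3} ∩ {B0,B7} = {B0}; idom=B0
  B9: preds {B1,B3,B7,B8}: {B0,B1} ∩ {B0,B2,B3} ∩ {B0,B7} ∩ {B0,B8} = {B0}; idom=B0

idom(B7) = B0

Answer: B0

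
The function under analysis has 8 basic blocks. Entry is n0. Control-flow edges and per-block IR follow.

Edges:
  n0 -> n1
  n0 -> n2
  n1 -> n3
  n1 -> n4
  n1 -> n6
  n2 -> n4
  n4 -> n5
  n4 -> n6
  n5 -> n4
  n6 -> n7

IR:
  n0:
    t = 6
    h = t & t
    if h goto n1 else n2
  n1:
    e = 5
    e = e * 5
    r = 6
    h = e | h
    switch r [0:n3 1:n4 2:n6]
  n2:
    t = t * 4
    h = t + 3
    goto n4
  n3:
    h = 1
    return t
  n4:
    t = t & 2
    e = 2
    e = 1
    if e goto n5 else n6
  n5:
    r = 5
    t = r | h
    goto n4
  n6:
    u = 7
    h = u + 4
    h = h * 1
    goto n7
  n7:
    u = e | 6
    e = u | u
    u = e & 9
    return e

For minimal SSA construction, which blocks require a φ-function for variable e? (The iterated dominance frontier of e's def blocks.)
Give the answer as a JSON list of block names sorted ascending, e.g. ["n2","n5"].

idom tree: n1←n0 n2←n0 n3←n1 n4←n0 n5←n4 n6←n0 n7←n6
Dom∩ at merges:
  n4: preds {n1,n2,n5}: {n0,n1} ∩ {n0,n2} ∩ {n0,n4,n5} = {n0}; idom=n0
  n6: preds {n1,n4}: {n0,n1} ∩ {n0,n4} = {n0}; idom=n0

DF walk-up:
  n4←n1: walk n1 to n0
  n4←n2: walk n2 to n0
  n4←n5: walk n5→n4 to n0
  n6←n1: walk n1 to n0
  n6←n4: walk n4 to n0
  DF(n0)=∅
  DF(n1)={n4,n6}
  DF(n2)={n4}
  DF(n3)=∅
  DF(n4)={n4,n6}
  DF(n5)={n4}
  DF(n6)=∅
  DF(n7)=∅

φ for e: defs {n1,n4,n7}
  DF⁺ = {n4,n6}

Answer: ["n4", "n6"]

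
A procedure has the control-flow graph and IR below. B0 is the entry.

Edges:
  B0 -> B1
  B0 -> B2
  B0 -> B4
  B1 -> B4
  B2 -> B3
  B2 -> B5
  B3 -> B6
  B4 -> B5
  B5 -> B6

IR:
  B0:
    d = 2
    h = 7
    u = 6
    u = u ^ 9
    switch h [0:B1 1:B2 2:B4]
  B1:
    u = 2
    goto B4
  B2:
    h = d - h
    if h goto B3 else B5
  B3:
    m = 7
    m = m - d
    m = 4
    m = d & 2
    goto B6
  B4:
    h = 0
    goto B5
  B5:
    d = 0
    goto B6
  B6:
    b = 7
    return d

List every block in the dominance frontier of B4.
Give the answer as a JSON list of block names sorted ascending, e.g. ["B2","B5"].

idom tree: B1←B0 B2←B0 B3←B2 B4←B0 B5←B0 B6←B0
Dom∩ at merges:
  B4: preds {B0,B1}: {B0} ∩ {B0,B1} = {B0}; idom=B0
  B5: preds {B2,B4}: {B0,B2} ∩ {B0,B4} = {B0}; idom=B0
  B6: preds {B3,B5}: {B0,B2,B3} ∩ {B0,B5} = {B0}; idom=B0

Frontier:
  B4←B0: walk · to B0
  B4←B1: walk B1 to B0
  B5←B2: walk B2 to B0
  B5←B4: walk B4 to B0
  B6←B3: walk B3→B2 to B0
  B6←B5: walk B5 to B0
  B0 → ∅
  B1 → {B4}
  B2 → {B5,B6}
  B3 → {B6}
  B4 → {B5}
  B5 → {B6}
  B6 → ∅

DF(B4) = ["B5"]

Answer: ["B5"]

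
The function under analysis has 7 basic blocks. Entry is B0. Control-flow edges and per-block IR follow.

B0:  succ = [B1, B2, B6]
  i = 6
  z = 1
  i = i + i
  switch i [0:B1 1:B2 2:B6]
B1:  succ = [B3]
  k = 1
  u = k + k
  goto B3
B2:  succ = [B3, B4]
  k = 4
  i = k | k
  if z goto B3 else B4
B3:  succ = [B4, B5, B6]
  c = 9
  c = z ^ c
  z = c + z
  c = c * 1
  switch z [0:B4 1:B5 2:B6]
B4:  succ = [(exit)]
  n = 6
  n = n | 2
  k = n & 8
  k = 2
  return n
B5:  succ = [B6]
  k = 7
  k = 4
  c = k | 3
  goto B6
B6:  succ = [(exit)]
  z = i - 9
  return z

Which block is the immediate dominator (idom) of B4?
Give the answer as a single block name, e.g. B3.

Answer: B0

Derivation:
idom tree: B1←B0 B2←B0 B3←B0 B4←B0 B5←B3 B6←B0
Dom at joins:
  B3: preds {B1,B2}: {B0,B1} ∩ {B0,B2} = {B0}; idom=B0
  B4: preds {B2,B3}: {B0,B2} ∩ {B0,B3} = {B0}; idom=B0
  B6: preds {B0,B3,B5}: {B0} ∩ {B0,B3} ∩ {B0,B3,B5} = {B0}; idom=B0

idom(B4) = B0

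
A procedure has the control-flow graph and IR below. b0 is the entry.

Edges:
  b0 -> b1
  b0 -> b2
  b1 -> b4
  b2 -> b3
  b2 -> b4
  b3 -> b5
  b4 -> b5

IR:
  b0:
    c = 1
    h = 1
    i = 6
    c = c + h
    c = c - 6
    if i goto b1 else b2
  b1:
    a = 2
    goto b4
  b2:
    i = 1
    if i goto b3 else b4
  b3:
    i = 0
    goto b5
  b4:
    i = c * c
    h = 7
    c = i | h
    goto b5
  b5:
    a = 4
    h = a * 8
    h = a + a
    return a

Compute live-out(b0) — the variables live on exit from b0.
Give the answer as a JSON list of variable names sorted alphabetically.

def/use:
  b0: {c,h,i} / ∅
  b1: {a} / ∅
  b2: {i} / ∅
  b3: {i} / ∅
  b4: {c,h,i} / {c}
  b5: {a,h} / ∅

Live sets:
  b0: in=∅ out={c}
  b1: in={c} out={c}
  b2: in={c} out={c}
  b3: in=∅ out=∅
  b4: in={c} out=∅
  b5: in=∅ out=∅

live-out(b0) = ["c"]

Answer: ["c"]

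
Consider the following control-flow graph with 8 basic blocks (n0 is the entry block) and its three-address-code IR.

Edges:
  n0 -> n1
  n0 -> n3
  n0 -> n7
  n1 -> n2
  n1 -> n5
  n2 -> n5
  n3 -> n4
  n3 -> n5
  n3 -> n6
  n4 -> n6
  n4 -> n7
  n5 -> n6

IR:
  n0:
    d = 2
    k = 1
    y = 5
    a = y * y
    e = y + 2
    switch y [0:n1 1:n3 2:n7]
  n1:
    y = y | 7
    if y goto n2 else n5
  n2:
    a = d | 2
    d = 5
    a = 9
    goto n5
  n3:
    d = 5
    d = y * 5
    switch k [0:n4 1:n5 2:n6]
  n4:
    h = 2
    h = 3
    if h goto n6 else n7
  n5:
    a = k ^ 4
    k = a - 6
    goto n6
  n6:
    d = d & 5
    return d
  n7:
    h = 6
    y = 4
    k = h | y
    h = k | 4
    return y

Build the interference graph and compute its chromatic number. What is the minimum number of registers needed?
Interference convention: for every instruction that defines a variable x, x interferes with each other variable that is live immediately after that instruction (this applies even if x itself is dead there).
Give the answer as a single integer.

Per-block:
  n0: {a,d,e,k,y} / ∅
  n1: {y} / {y}
  n2: {a,d} / {d}
  n3: {d} / {k,y}
  n4: {h} / ∅
  n5: {a,k} / {k}
  n6: {d} / {d}
  n7: {h,k,y} / ∅

Live sets:
  live n0: ∅→{d,k,y}
  live n1: {d,k,y}→{d,k}
  live n2: {d,k}→{d,k}
  live n3: {k,y}→{d,k}
  live n4: {d}→{d}
  live n5: {d,k}→{d}
  live n6: {d}→∅
  live n7: ∅→∅

Interfere edges:
  a: {d,k,y}
  d: {a,e,h,k,y}
  e: {d,k,y}
  h: {d,y}
  k: {a,d,e,y}
  y: {a,d,e,h,k}

Chromatic number:
  clique {a,d,k,y} ⇒ need ≥ 4
  4-colouring: r0={d}  r1={y}  r2={h,k}  r3={a,e}
  χ = 4

Answer: 4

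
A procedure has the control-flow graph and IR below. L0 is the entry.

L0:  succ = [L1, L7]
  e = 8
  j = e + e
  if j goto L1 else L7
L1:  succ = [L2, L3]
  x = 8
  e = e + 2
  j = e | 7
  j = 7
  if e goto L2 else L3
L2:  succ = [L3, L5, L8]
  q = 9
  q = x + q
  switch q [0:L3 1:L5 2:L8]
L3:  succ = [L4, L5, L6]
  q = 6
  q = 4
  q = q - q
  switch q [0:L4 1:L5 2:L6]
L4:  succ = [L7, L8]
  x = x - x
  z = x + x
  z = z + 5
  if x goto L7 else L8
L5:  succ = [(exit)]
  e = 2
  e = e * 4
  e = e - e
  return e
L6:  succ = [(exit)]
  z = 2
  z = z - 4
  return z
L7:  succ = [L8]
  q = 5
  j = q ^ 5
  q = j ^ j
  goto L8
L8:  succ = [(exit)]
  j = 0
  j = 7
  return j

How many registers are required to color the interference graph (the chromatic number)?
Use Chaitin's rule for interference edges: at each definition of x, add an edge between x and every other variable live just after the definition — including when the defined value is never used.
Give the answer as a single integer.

Answer: 3

Derivation:
Per-block:
  L0 def {e,j} use ∅
  L1 def {e,j,x} use {e}
  L2 def {q} use {x}
  L3 def {q} use ∅
  L4 def {x,z} use {x}
  L5 def {e} use ∅
  L6 def {z} use ∅
  L7 def {j,q} use ∅
  L8 def {j} use ∅

Live sets:
  L0: in=∅ out={e}
  L1: in={e} out={x}
  L2: in={x} out={x}
  L3: in={x} out={x}
  L4: in={x} out=∅
  L5: in=∅ out=∅
  L6: in=∅ out=∅
  L7: in=∅ out=∅
  L8: in=∅ out=∅

Interference:
  e: {j,x}
  j: {e,x}
  q: {x}
  x: {e,j,q,z}
  z: {x}

Colouring:
  clique {e,j,x} ⇒ need ≥ 3
  assign e→r1 j→r2 q→r1 x→r0 z→r1 — no edge inside a register ⇒ χ ≤ 3
  χ = 3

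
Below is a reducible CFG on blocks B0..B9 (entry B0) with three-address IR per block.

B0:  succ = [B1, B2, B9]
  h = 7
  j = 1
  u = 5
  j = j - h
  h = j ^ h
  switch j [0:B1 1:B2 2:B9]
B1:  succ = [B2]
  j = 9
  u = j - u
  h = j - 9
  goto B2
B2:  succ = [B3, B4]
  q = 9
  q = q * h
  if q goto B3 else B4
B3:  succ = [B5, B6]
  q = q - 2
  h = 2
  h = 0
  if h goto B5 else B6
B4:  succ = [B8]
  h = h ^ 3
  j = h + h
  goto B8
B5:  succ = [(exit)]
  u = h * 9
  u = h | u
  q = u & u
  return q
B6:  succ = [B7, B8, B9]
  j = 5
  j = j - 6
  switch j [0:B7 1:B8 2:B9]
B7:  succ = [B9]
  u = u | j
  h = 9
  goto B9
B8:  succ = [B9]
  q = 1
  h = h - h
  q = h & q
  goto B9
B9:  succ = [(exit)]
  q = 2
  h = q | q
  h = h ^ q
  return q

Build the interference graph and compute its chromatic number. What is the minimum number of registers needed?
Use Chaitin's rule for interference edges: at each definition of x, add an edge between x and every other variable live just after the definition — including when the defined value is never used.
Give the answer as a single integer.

Per-block:
  B0: def={h,j,u} ue=∅
  B1: def={h,j,u} ue={u}
  B2: def={q} ue={h}
  B3: def={h,q} ue={q}
  B4: def={h,j} ue={h}
  B5: def={q,u} ue={h}
  B6: def={j} ue=∅
  B7: def={h,u} ue={j,u}
  B8: def={h,q} ue={h}
  B9: def={h,q} ue=∅

Backward fixpoint:
  B0 li=∅ lo={h,u}
  B1 li={u} lo={h,u}
  B2 li={h,u} lo={h,q,u}
  B3 li={q,u} lo={h,u}
  B4 li={h} lo={h}
  B5 li={h} lo=∅
  B6 li={h,u} lo={h,j,u}
  B7 li={j,u} lo=∅
  B8 li={h} lo=∅
  B9 li=∅ lo=∅

Interfere edges:
  h: {j,q,u}
  j: {h,u}
  q: {h,u}
  u: {h,j,q}

Colouring:
  lower bound: {h,j,u} mutually conflict ⇒ χ ≥ 3
  assign h→r0 j→r2 q→r2 u→r1 — no edge inside a register ⇒ χ ≤ 3
  χ = 3

Answer: 3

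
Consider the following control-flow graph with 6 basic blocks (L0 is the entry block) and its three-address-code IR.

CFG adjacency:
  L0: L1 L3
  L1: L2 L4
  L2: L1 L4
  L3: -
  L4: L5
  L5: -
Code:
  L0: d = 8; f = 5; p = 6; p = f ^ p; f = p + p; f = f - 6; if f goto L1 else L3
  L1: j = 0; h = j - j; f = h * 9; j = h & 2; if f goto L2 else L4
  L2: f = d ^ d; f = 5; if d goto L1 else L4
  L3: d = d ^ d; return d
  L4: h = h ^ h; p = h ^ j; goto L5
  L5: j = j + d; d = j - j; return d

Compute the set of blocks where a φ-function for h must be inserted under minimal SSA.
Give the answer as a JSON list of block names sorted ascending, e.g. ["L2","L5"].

Answer: ["L1"]

Analysis:
idom tree: L1←L0 L2←L1 L3←L0 L4←L1 L5←L4
Join-block Dom:
  L1: preds {L0,L2}: {L0} ∩ {L0,L1,L2} = {L0}; idom=L0
  L4: preds {L1,L2}: {L0,L1} ∩ {L0,L1,L2} = {L0,L1}; idom=L1

Frontier:
  L1←L0: walk · to L0
  L1←L2: walk L2→L1 to L0
  L4←L1: walk · to L1
  L4←L2: walk L2 to L1
  L0 → ∅
  L1 → {L1}
  L2 → {L1,L4}
  L3 → ∅
  L4 → ∅
  L5 → ∅

φ for h: defs {L1,L4}
  DF⁺ = {L1}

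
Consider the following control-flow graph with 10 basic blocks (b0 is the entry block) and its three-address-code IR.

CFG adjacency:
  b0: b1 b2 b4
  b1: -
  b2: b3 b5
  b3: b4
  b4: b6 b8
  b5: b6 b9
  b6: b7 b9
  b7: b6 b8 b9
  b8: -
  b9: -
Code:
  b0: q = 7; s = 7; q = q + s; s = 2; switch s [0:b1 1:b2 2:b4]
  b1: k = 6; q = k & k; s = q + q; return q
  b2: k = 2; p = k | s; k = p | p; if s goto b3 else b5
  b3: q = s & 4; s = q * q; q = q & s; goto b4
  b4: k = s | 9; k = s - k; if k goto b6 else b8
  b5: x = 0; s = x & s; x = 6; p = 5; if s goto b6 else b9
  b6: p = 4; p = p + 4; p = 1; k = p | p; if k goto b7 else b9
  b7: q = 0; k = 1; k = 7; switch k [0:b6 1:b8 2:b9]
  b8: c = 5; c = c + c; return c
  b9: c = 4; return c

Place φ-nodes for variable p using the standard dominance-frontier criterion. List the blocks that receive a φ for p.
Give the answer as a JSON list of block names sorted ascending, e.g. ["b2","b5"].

Answer: ["b4", "b6", "b8", "b9"]

Derivation:
idom tree: b1←b0 b2←b0 b3←b2 b4←b0 b5←b2 b6←b0 b7←b6 b8←b0 b9←b0
Dom at joins:
  b4: preds {b0,b3}: {b0} ∩ {b0,b2,b3} = {b0}; idom=b0
  b6: preds {b4,b5,b7}: {b0,b4} ∩ {b0,b2,b5} ∩ {b0,b6,b7} = {b0}; idom=b0
  b8: preds {b4,b7}: {b0,b4} ∩ {b0,b6,b7} = {b0}; idom=b0
  b9: preds {b5,b6,b7}: {b0,b2,b5} ∩ {b0,b6} ∩ {b0,b6,b7} = {b0}; idom=b0

DF derivation:
  join b4 pred b0: · stop@b0
  join b4 pred b3: b3→b2 stop@b0
  join b6 pred b4: b4 stop@b0
  join b6 pred b5: b5→b2 stop@b0
  join b6 pred b7: b7→b6 stop@b0
  join b8 pred b4: b4 stop@b0
  join b8 pred b7: b7→b6 stop@b0
  join b9 pred b5: b5→b2 stop@b0
  join b9 pred b6: b6 stop@b0
  join b9 pred b7: b7→b6 stop@b0
  b0: DF=∅
  b1: DF=∅
  b2: DF={b4,b6,b9}
  b3: DF={b4}
  b4: DF={b6,b8}
  b5: DF={b6,b9}
  b6: DF={b6,b8,b9}
  b7: DF={b6,b8,b9}
  b8: DF=∅
  b9: DF=∅

φ for p: defs {b2,b5,b6}
  DF⁺ = {b4,b6,b8,b9}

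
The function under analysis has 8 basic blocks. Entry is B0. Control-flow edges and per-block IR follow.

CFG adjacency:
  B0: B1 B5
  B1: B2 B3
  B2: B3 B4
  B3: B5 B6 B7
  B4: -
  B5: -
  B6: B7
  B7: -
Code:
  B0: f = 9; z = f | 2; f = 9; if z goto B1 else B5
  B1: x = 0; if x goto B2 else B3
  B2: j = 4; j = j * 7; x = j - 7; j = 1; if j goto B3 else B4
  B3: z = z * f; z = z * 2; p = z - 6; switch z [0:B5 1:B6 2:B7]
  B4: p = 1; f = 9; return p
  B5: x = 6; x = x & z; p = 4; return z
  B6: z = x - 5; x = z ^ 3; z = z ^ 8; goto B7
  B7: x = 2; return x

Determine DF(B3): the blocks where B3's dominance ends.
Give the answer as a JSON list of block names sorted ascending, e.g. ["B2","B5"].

idom tree: B1←B0 B2←B1 B3←B1 B4←B2 B5←B0 B6←B3 B7←B3
Dom at joins:
  B3: preds {B1,B2}: {B0,B1} ∩ {B0,B1,B2} = {B0,B1}; idom=B1
  B5: preds {B0,B3}: {B0} ∩ {B0,B1,B3} = {B0}; idom=B0
  B7: preds {B3,B6}: {B0,B1,B3} ∩ {B0,B1,B3,B6} = {B0,B1,B3}; idom=B3

DF derivation:
  B3←B1: walk · to B1
  B3←B2: walk B2 to B1
  B5←B0: walk · to B0
  B5←B3: walk B3→B1 to B0
  B7←B3: walk · to B3
  B7←B6: walk B6 to B3
  DF(B0)=∅
  DF(B1)={B5}
  DF(B2)={B3}
  DF(B3)={B5}
  DF(B4)=∅
  DF(B5)=∅
  DF(B6)={B7}
  DF(B7)=∅

DF(B3) = ["B5"]

Answer: ["B5"]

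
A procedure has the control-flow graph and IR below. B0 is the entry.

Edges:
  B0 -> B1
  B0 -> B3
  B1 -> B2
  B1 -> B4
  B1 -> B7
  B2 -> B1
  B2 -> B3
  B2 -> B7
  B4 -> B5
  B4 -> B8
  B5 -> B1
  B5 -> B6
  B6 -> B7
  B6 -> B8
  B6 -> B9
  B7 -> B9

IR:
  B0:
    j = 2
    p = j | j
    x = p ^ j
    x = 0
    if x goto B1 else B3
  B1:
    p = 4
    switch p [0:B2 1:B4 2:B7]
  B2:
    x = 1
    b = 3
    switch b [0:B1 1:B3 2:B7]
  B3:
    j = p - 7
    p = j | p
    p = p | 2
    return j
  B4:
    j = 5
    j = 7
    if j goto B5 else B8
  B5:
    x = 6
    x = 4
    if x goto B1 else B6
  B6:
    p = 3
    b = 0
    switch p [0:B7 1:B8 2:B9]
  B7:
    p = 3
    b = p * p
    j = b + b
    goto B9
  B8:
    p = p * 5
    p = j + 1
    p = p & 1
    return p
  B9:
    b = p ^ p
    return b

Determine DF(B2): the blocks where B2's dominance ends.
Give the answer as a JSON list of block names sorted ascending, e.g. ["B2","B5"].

Answer: ["B1", "B3", "B7"]

Derivation:
idom tree: B1←B0 B2←B1 B3←B0 B4←B1 B5←B4 B6←B5 B7←B1 B8←B4 B9←B1
Dom at joins:
  B1: preds {B0,B2,B5}: {B0} ∩ {B0,B1,B2} ∩ {B0,B1,B4,B5} = {B0}; idom=B0
  B3: preds {B0,B2}: {B0} ∩ {B0,B1,B2} = {B0}; idom=B0
  B7: preds {B1,B2,B6}: {B0,B1} ∩ {B0,B1,B2} ∩ {B0,B1,B4,B5,B6} = {B0,B1}; idom=B1
  B8: preds {B4,B6}: {B0,B1,B4} ∩ {B0,B1,B4,B5,B6} = {B0,B1,B4}; idom=B4
  B9: preds {B6,B7}: {B0,B1,B4,B5,B6} ∩ {B0,B1,B7} = {B0,B1}; idom=B1

Frontier:
  B1←B0: walk · to B0
  B1←B2: walk B2→B1 to B0
  B1←B5: walk B5→B4→B1 to B0
  B3←B0: walk · to B0
  B3←B2: walk B2→B1 to B0
  B7←B1: walk · to B1
  B7←B2: walk B2 to B1
  B7←B6: walk B6→B5→B4 to B1
  B8←B4: walk · to B4
  B8←B6: walk B6→B5 to B4
  B9←B6: walk B6→B5→B4 to B1
  B9←B7: walk B7 to B1
  B0 → ∅
  B1 → {B1,B3}
  B2 → {B1,B3,B7}
  B3 → ∅
  B4 → {B1,B7,B9}
  B5 → {B1,B7,B8,B9}
  B6 → {B7,B8,B9}
  B7 → {B9}
  B8 → ∅
  B9 → ∅

DF(B2) = ["B1", "B3", "B7"]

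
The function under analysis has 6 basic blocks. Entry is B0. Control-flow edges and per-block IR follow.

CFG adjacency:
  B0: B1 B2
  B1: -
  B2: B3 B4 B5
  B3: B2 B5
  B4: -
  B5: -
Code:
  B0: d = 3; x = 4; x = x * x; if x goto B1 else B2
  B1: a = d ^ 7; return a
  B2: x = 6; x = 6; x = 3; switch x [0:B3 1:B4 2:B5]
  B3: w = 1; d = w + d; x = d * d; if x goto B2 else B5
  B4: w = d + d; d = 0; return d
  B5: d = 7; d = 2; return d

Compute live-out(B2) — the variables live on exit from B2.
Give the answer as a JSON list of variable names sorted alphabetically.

Block summaries:
  B0 def {d,x} use ∅
  B1 def {a} use {d}
  B2 def {x} use ∅
  B3 def {d,w,x} use {d}
  B4 def {d,w} use {d}
  B5 def {d} use ∅

Backward fixpoint:
  B0: in=∅ out={d}
  B1: in={d} out=∅
  B2: in={d} out={d}
  B3: in={d} out={d}
  B4: in={d} out=∅
  B5: in=∅ out=∅

live-out(B2) = ["d"]

Answer: ["d"]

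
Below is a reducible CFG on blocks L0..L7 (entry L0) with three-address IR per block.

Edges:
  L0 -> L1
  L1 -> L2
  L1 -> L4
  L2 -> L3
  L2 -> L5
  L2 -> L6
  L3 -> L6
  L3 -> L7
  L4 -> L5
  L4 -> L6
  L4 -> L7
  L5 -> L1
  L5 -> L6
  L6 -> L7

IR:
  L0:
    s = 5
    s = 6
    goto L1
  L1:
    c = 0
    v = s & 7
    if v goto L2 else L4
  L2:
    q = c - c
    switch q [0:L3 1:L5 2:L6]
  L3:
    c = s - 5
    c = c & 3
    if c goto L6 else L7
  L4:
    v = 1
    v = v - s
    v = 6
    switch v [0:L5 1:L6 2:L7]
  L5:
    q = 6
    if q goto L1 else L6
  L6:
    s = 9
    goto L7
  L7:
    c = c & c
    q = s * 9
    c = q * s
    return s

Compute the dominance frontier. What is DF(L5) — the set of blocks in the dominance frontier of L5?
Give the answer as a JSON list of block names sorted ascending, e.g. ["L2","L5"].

Answer: ["L1", "L6"]

Working:
idom tree: L1←L0 L2←L1 L3←L2 L4←L1 L5←L1 L6←L1 L7←L1
Dom at joins:
  L1: preds {L0,L5}: {L0} ∩ {L0,L1,L5} = {L0}; idom=L0
  L5: preds {L2,L4}: {L0,L1,L2} ∩ {L0,L1,L4} = {L0,L1}; idom=L1
  L6: preds {L2,L3,L4,L5}: {L0,L1,L2} ∩ {L0,L1,L2,L3} ∩ {L0,L1,L4} ∩ {L0,L1,L5} = {L0,L1}; idom=L1
  L7: preds {L3,L4,L6}: {L0,L1,L2,L3} ∩ {L0,L1,L4} ∩ {L0,L1,L6} = {L0,L1}; idom=L1

DF walk-up:
  L1←L0: walk · to L0
  L1←L5: walk L5→L1 to L0
  L5←L2: walk L2 to L1
  L5←L4: walk L4 to L1
  L6←L2: walk L2 to L1
  L6←L3: walk L3→L2 to L1
  L6←L4: walk L4 to L1
  L6←L5: walk L5 to L1
  L7←L3: walk L3→L2 to L1
  L7←L4: walk L4 to L1
  L7←L6: walk L6 to L1
  L0: DF=∅
  L1: DF={L1}
  L2: DF={L5,L6,L7}
  L3: DF={L6,L7}
  L4: DF={L5,L6,L7}
  L5: DF={L1,L6}
  L6: DF={L7}
  L7: DF=∅

DF(L5) = ["L1", "L6"]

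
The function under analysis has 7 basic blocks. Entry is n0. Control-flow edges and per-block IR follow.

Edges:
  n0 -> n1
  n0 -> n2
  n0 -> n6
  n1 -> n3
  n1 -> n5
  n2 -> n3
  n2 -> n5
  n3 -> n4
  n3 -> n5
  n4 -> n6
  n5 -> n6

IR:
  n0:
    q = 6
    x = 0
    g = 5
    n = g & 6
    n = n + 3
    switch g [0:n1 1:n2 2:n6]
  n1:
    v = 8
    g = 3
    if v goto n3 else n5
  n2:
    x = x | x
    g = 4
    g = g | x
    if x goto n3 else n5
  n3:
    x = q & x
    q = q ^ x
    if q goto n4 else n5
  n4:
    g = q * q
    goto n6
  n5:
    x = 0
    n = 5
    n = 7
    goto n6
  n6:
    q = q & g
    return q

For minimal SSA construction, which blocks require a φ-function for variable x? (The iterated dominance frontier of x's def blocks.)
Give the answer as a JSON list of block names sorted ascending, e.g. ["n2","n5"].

idom tree: n1←n0 n2←n0 n3←n0 n4←n3 n5←n0 n6←n0
Join-block Dom:
  n3: preds {n1,n2}: {n0,n1} ∩ {n0,n2} = {n0}; idom=n0
  n5: preds {n1,n2,n3}: {n0,n1} ∩ {n0,n2} ∩ {n0,n3} = {n0}; idom=n0
  n6: preds {n0,n4,n5}: {n0} ∩ {n0,n3,n4} ∩ {n0,n5} = {n0}; idom=n0

DF walk-up:
  n3←n1: walk n1 to n0
  n3←n2: walk n2 to n0
  n5←n1: walk n1 to n0
  n5←n2: walk n2 to n0
  n5←n3: walk n3 to n0
  n6←n0: walk · to n0
  n6←n4: walk n4→n3 to n0
  n6←n5: walk n5 to n0
  n0: DF=∅
  n1: DF={n3,n5}
  n2: DF={n3,n5}
  n3: DF={n5,n6}
  n4: DF={n6}
  n5: DF={n6}
  n6: DF=∅

φ for x: defs {n0,n2,n3,n5}
  DF⁺ = {n3,n5,n6}

Answer: ["n3", "n5", "n6"]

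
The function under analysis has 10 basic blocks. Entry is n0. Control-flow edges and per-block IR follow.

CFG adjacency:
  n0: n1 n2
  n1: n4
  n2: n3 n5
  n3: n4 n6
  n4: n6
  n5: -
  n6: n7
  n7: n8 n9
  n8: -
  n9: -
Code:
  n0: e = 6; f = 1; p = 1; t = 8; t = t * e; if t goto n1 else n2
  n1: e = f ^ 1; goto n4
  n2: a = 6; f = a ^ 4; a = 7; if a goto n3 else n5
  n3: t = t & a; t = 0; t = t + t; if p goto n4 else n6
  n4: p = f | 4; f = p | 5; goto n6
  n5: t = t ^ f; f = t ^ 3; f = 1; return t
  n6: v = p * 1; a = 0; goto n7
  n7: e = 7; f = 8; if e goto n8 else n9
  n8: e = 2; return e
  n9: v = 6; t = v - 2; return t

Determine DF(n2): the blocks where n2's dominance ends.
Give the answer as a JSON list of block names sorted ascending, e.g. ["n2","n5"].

Answer: ["n4", "n6"]

Analysis:
idom tree: n1←n0 n2←n0 n3←n2 n4←n0 n5←n2 n6←n0 n7←n6 n8←n7 n9←n7
Dom at joins:
  n4: preds {n1,n3}: {n0,n1} ∩ {n0,n2,n3} = {n0}; idom=n0
  n6: preds {n3,n4}: {n0,n2,n3} ∩ {n0,n4} = {n0}; idom=n0

Frontier:
  n4←n1: walk n1 to n0
  n4←n3: walk n3→n2 to n0
  n6←n3: walk n3→n2 to n0
  n6←n4: walk n4 to n0
  DF(n0)=∅
  DF(n1)={n4}
  DF(n2)={n4,n6}
  DF(n3)={n4,n6}
  DF(n4)={n6}
  DF(n5)=∅
  DF(n6)=∅
  DF(n7)=∅
  DF(n8)=∅
  DF(n9)=∅

DF(n2) = ["n4", "n6"]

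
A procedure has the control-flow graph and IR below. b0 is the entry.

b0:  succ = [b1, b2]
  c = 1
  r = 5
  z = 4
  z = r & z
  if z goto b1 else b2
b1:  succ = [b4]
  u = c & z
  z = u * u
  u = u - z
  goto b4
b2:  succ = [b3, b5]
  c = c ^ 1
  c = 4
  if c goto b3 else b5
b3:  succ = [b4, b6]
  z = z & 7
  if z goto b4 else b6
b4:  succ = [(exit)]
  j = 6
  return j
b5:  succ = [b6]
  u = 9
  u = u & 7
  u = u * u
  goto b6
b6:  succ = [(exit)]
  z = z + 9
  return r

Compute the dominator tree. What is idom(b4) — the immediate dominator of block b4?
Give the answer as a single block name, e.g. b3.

Answer: b0

Analysis:
idom tree: b1←b0 b2←b0 b3←b2 b4←b0 b5←b2 b6←b2
Dom∩ at merges:
  b4: preds {b1,b3}: {b0,b1} ∩ {b0,b2,b3} = {b0}; idom=b0
  b6: preds {b3,b5}: {b0,b2,b3} ∩ {b0,b2,b5} = {b0,b2}; idom=b2

idom(b4) = b0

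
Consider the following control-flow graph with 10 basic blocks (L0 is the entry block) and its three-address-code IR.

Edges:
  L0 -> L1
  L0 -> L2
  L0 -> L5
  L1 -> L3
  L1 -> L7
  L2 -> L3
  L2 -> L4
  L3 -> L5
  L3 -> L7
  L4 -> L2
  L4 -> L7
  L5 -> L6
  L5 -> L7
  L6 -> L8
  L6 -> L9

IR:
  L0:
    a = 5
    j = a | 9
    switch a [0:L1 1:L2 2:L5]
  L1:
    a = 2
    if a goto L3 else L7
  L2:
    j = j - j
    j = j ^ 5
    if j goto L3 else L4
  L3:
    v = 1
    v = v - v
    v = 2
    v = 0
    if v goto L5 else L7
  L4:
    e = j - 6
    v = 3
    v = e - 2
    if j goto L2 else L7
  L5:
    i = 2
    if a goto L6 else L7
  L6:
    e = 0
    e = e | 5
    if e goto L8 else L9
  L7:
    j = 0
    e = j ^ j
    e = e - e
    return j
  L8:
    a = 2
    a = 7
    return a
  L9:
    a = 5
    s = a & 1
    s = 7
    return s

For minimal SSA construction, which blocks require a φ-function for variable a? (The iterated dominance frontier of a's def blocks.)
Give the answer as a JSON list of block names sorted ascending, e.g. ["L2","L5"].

idom tree: L1←L0 L2←L0 L3←L0 L4←L2 L5←L0 L6←L5 L7←L0 L8←L6 L9←L6
Join-block Dom:
  L2: preds {L0,L4}: {L0} ∩ {L0,L2,L4} = {L0}; idom=L0
  L3: preds {L1,L2}: {L0,L1} ∩ {L0,L2} = {L0}; idom=L0
  L5: preds {L0,L3}: {L0} ∩ {L0,L3} = {L0}; idom=L0
  L7: preds {L1,L3,L4,L5}: {L0,L1} ∩ {L0,L3} ∩ {L0,L2,L4} ∩ {L0,L5} = {L0}; idom=L0

DF walk-up:
  join L2 pred L0: · stop@L0
  join L2 pred L4: L4→L2 stop@L0
  join L3 pred L1: L1 stop@L0
  join L3 pred L2: L2 stop@L0
  join L5 pred L0: · stop@L0
  join L5 pred L3: L3 stop@L0
  join L7 pred L1: L1 stop@L0
  join L7 pred L3: L3 stop@L0
  join L7 pred L4: L4→L2 stop@L0
  join L7 pred L5: L5 stop@L0
  DF(L0)=∅
  DF(L1)={L3,L7}
  DF(L2)={L2,L3,L7}
  DF(L3)={L5,L7}
  DF(L4)={L2,L7}
  DF(L5)={L7}
  DF(L6)=∅
  DF(L7)=∅
  DF(L8)=∅
  DF(L9)=∅

φ for a: defs {L0,L1,L8,L9}
  DF⁺ = {L3,L5,L7}

Answer: ["L3", "L5", "L7"]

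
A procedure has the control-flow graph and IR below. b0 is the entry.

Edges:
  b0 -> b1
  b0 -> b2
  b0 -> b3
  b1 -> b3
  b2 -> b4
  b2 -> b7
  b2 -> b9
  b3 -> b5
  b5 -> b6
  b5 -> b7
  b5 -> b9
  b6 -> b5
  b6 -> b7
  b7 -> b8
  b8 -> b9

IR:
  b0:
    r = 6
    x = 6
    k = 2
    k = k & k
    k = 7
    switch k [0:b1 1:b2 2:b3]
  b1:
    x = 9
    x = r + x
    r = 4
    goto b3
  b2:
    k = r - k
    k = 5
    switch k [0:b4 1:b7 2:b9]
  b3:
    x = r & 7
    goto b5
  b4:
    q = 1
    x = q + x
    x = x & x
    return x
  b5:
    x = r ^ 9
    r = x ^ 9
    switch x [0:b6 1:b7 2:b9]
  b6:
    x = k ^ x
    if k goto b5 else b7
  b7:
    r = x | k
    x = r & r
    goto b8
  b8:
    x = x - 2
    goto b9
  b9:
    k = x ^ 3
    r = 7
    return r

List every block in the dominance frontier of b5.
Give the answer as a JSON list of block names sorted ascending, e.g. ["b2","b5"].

Answer: ["b5", "b7", "b9"]

Derivation:
idom tree: b1←b0 b2←b0 b3←b0 b4←b2 b5←b3 b6←b5 b7←b0 b8←b7 b9←b0
Dom∩ at merges:
  b3: preds {b0,b1}: {b0} ∩ {b0,b1} = {b0}; idom=b0
  b5: preds {b3,b6}: {b0,b3} ∩ {b0,b3,b5,b6} = {b0,b3}; idom=b3
  b7: preds {b2,b5,b6}: {b0,b2} ∩ {b0,b3,b5} ∩ {b0,b3,b5,b6} = {b0}; idom=b0
  b9: preds {b2,b5,b8}: {b0,b2} ∩ {b0,b3,b5} ∩ {b0,b7,b8} = {b0}; idom=b0

Frontier:
  join b3 pred b0: · stop@b0
  join b3 pred b1: b1 stop@b0
  join b5 pred b3: · stop@b3
  join b5 pred b6: b6→b5 stop@b3
  join b7 pred b2: b2 stop@b0
  join b7 pred b5: b5→b3 stop@b0
  join b7 pred b6: b6→b5→b3 stop@b0
  join b9 pred b2: b2 stop@b0
  join b9 pred b5: b5→b3 stop@b0
  join b9 pred b8: b8→b7 stop@b0
  b0 → ∅
  b1 → {b3}
  b2 → {b7,b9}
  b3 → {b7,b9}
  b4 → ∅
  b5 → {b5,b7,b9}
  b6 → {b5,b7}
  b7 → {b9}
  b8 → {b9}
  b9 → ∅

DF(b5) = ["b5", "b7", "b9"]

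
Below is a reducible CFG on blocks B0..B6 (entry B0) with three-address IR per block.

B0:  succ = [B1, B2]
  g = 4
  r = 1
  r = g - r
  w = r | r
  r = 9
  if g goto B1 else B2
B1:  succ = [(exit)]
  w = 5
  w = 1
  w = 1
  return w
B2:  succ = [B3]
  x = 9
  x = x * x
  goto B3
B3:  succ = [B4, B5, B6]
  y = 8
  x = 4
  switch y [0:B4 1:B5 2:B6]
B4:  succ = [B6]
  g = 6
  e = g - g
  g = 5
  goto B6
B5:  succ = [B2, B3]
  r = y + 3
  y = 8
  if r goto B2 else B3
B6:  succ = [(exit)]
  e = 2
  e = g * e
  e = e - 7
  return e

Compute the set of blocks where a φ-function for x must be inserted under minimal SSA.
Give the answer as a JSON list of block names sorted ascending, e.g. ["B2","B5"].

idom tree: B1←B0 B2←B0 B3←B2 B4←B3 B5←B3 B6←B3
Dom∩ at merges:
  B2: preds {B0,B5}: {B0} ∩ {B0,B2,B3,B5} = {B0}; idom=B0
  B3: preds {B2,B5}: {B0,B2} ∩ {B0,B2,B3,B5} = {B0,B2}; idom=B2
  B6: preds {B3,B4}: {B0,B2,B3} ∩ {B0,B2,B3,B4} = {B0,B2,B3}; idom=B3

Frontier:
  B2←B0: walk · to B0
  B2←B5: walk B5→B3→B2 to B0
  B3←B2: walk · to B2
  B3←B5: walk B5→B3 to B2
  B6←B3: walk · to B3
  B6←B4: walk B4 to B3
  B0: DF=∅
  B1: DF=∅
  B2: DF={B2}
  B3: DF={B2,B3}
  B4: DF={B6}
  B5: DF={B2,B3}
  B6: DF=∅

φ for x: defs {B2,B3}
  DF⁺ = {B2,B3}

Answer: ["B2", "B3"]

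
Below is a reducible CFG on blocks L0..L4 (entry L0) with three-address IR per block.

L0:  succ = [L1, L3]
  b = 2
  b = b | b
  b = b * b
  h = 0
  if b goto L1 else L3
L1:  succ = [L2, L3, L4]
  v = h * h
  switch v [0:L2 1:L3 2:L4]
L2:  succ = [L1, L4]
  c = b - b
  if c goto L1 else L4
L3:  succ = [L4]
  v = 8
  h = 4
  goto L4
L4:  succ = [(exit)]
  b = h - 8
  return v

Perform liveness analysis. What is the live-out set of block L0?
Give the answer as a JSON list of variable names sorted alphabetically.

Answer: ["b", "h"]

Derivation:
def/use:
  L0: {b,h} / ∅
  L1: {v} / {h}
  L2: {c} / {b}
  L3: {h,v} / ∅
  L4: {b} / {h,v}

Live sets:
  L0 li=∅ lo={b,h}
  L1 li={b,h} lo={b,h,v}
  L2 li={b,h,v} lo={b,h,v}
  L3 li=∅ lo={h,v}
  L4 li={h,v} lo=∅

live-out(L0) = ["b", "h"]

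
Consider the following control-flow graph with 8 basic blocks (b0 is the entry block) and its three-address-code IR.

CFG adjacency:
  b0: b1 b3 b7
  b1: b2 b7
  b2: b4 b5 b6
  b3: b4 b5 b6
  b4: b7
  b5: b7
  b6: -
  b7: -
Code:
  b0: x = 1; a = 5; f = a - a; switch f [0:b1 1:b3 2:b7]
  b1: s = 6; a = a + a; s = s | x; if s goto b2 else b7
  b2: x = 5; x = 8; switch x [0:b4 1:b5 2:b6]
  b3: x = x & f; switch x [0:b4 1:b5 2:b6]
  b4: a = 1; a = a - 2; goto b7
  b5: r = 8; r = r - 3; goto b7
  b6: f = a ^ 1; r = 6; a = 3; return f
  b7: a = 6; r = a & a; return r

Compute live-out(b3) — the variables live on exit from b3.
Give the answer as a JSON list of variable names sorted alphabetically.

def/use:
  b0: def={a,f,x} ue=∅
  b1: def={a,s} ue={a,x}
  b2: def={x} ue=∅
  b3: def={x} ue={f,x}
  b4: def={a} ue=∅
  b5: def={r} ue=∅
  b6: def={a,f,r} ue={a}
  b7: def={a,r} ue=∅

Liveness:
  b0: in=∅ out={a,f,x}
  b1: in={a,x} out={a}
  b2: in={a} out={a}
  b3: in={a,f,x} out={a}
  b4: in=∅ out=∅
  b5: in=∅ out=∅
  b6: in={a} out=∅
  b7: in=∅ out=∅

live-out(b3) = ["a"]

Answer: ["a"]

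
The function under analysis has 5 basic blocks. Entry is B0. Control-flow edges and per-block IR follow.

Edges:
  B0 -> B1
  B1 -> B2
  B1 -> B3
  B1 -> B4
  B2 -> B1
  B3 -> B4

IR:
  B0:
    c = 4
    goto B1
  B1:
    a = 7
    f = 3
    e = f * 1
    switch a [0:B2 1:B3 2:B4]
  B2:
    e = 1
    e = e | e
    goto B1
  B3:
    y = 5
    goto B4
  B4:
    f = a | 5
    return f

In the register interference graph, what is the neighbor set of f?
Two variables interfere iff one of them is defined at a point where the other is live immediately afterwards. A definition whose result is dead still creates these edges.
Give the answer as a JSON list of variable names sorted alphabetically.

def/use:
  B0 def {c} use ∅
  B1 def {a,e,f} use ∅
  B2 def {e} use ∅
  B3 def {y} use ∅
  B4 def {f} use {a}

Liveness:
  B0: in=∅ out=∅
  B1: in=∅ out={a}
  B2: in=∅ out=∅
  B3: in={a} out={a}
  B4: in={a} out=∅

Conflict graph:
  a — {e,f,y}
  c — ∅
  e — {a}
  f — {a}
  y — {a}

N(f) = ["a"]

Answer: ["a"]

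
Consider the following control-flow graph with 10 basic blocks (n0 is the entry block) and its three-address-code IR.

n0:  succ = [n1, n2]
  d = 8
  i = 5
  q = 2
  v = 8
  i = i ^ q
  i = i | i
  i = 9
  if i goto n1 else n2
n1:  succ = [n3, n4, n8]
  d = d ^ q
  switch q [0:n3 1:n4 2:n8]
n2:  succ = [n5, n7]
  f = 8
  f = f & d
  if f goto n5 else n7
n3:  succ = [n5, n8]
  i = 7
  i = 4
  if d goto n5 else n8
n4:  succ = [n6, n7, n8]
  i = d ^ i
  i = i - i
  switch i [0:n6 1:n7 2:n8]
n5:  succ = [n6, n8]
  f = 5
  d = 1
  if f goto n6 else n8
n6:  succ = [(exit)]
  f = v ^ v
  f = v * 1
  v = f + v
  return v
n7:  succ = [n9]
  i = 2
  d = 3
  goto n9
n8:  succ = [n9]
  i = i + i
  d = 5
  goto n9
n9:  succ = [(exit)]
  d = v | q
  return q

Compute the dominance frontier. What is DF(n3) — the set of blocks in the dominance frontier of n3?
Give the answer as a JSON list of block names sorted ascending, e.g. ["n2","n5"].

Answer: ["n5", "n8"]

Analysis:
idom tree: n1←n0 n2←n0 n3←n1 n4←n1 n5←n0 n6←n0 n7←n0 n8←n0 n9←n0
Join-block Dom:
  n5: preds {n2,n3}: {n0,n2} ∩ {n0,n1,n3} = {n0}; idom=n0
  n6: preds {n4,n5}: {n0,n1,n4} ∩ {n0,n5} = {n0}; idom=n0
  n7: preds {n2,n4}: {n0,n2} ∩ {n0,n1,n4} = {n0}; idom=n0
  n8: preds {n1,n3,n4,n5}: {n0,n1} ∩ {n0,n1,n3} ∩ {n0,n1,n4} ∩ {n0,n5} = {n0}; idom=n0
  n9: preds {n7,n8}: {n0,n7} ∩ {n0,n8} = {n0}; idom=n0

DF walk-up:
  n5←n2: walk n2 to n0
  n5←n3: walk n3→n1 to n0
  n6←n4: walk n4→n1 to n0
  n6←n5: walk n5 to n0
  n7←n2: walk n2 to n0
  n7←n4: walk n4→n1 to n0
  n8←n1: walk n1 to n0
  n8←n3: walk n3→n1 to n0
  n8←n4: walk n4→n1 to n0
  n8←n5: walk n5 to n0
  n9←n7: walk n7 to n0
  n9←n8: walk n8 to n0
  n0: DF=∅
  n1: DF={n5,n6,n7,n8}
  n2: DF={n5,n7}
  n3: DF={n5,n8}
  n4: DF={n6,n7,n8}
  n5: DF={n6,n8}
  n6: DF=∅
  n7: DF={n9}
  n8: DF={n9}
  n9: DF=∅

DF(n3) = ["n5", "n8"]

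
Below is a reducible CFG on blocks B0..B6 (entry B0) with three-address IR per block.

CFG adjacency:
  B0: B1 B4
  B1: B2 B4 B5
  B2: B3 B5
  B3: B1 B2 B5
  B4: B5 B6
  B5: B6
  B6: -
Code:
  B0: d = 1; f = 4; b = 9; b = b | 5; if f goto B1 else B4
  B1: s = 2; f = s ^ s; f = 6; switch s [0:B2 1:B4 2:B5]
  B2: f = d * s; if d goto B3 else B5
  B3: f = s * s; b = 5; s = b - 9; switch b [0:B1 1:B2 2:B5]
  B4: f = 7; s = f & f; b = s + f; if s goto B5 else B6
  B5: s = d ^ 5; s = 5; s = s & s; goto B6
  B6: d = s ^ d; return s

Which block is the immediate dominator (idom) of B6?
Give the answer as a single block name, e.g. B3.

Answer: B0

Derivation:
idom tree: B1←B0 B2←B1 B3←B2 B4←B0 B5←B0 B6←B0
Join-block Dom:
  B1: preds {B0,B3}: {B0} ∩ {B0,B1,B2,B3} = {B0}; idom=B0
  B2: preds {B1,B3}: {B0,B1} ∩ {B0,B1,B2,B3} = {B0,B1}; idom=B1
  B4: preds {B0,B1}: {B0} ∩ {B0,B1} = {B0}; idom=B0
  B5: preds {B1,B2,B3,B4}: {B0,B1} ∩ {B0,B1,B2} ∩ {B0,B1,B2,B3} ∩ {B0,B4} = {B0}; idom=B0
  B6: preds {B4,B5}: {B0,B4} ∩ {B0,B5} = {B0}; idom=B0

idom(B6) = B0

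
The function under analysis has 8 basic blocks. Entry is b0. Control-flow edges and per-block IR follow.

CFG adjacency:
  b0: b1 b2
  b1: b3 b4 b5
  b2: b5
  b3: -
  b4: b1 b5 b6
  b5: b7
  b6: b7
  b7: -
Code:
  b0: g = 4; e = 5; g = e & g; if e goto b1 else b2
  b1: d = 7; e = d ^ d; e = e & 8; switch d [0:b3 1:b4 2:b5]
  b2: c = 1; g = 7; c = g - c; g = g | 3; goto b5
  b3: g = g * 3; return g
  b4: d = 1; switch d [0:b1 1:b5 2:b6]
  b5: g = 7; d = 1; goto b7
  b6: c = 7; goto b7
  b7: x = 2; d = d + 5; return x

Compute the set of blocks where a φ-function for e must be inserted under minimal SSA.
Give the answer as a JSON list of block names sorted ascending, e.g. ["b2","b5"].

Answer: ["b1", "b5", "b7"]

Derivation:
idom tree: b1←b0 b2←b0 b3←b1 b4←b1 b5←b0 b6←b4 b7←b0
Dom∩ at merges:
  b1: preds {b0,b4}: {b0} ∩ {b0,b1,b4} = {b0}; idom=b0
  b5: preds {b1,b2,b4}: {b0,b1} ∩ {b0,b2} ∩ {b0,b1,b4} = {b0}; idom=b0
  b7: preds {b5,b6}: {b0,b5} ∩ {b0,b1,b4,b6} = {b0}; idom=b0

DF walk-up:
  join b1 pred b0: · stop@b0
  join b1 pred b4: b4→b1 stop@b0
  join b5 pred b1: b1 stop@b0
  join b5 pred b2: b2 stop@b0
  join b5 pred b4: b4→b1 stop@b0
  join b7 pred b5: b5 stop@b0
  join b7 pred b6: b6→b4→b1 stop@b0
  DF(b0)=∅
  DF(b1)={b1,b5,b7}
  DF(b2)={b5}
  DF(b3)=∅
  DF(b4)={b1,b5,b7}
  DF(b5)={b7}
  DF(b6)={b7}
  DF(b7)=∅

φ for e: defs {b0,b1}
  DF⁺ = {b1,b5,b7}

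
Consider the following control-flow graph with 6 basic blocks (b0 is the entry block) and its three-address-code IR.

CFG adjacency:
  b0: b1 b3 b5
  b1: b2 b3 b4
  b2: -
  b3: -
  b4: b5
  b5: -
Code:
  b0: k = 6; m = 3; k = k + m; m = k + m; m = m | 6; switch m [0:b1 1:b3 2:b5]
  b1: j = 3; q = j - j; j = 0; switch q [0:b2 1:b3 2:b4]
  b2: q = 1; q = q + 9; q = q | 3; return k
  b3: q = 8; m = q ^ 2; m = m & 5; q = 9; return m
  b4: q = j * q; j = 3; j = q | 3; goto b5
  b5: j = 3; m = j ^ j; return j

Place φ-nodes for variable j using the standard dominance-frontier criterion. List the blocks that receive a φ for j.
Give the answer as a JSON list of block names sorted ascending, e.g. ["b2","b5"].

Answer: ["b3", "b5"]

Derivation:
idom tree: b1←b0 b2←b1 b3←b0 b4←b1 b5←b0
Dom at joins:
  b3: preds {b0,b1}: {b0} ∩ {b0,b1} = {b0}; idom=b0
  b5: preds {b0,b4}: {b0} ∩ {b0,b1,b4} = {b0}; idom=b0

DF derivation:
  b3←b0: walk · to b0
  b3←b1: walk b1 to b0
  b5←b0: walk · to b0
  b5←b4: walk b4→b1 to b0
  DF(b0)=∅
  DF(b1)={b3,b5}
  DF(b2)=∅
  DF(b3)=∅
  DF(b4)={b5}
  DF(b5)=∅

φ for j: defs {b1,b4,b5}
  DF⁺ = {b3,b5}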